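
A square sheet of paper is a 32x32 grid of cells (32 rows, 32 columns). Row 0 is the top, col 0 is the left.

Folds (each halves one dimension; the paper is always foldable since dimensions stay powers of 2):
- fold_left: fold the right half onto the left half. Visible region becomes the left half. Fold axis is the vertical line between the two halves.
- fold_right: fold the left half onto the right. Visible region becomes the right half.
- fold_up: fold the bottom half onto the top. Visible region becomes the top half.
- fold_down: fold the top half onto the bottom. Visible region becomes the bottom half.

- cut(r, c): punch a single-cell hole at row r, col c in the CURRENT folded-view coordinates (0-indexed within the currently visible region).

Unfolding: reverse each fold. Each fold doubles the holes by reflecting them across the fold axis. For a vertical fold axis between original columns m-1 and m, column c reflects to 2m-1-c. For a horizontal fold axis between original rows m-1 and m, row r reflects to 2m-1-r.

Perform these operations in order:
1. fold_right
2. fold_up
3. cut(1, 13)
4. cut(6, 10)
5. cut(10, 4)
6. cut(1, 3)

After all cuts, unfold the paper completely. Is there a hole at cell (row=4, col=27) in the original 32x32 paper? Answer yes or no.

Op 1 fold_right: fold axis v@16; visible region now rows[0,32) x cols[16,32) = 32x16
Op 2 fold_up: fold axis h@16; visible region now rows[0,16) x cols[16,32) = 16x16
Op 3 cut(1, 13): punch at orig (1,29); cuts so far [(1, 29)]; region rows[0,16) x cols[16,32) = 16x16
Op 4 cut(6, 10): punch at orig (6,26); cuts so far [(1, 29), (6, 26)]; region rows[0,16) x cols[16,32) = 16x16
Op 5 cut(10, 4): punch at orig (10,20); cuts so far [(1, 29), (6, 26), (10, 20)]; region rows[0,16) x cols[16,32) = 16x16
Op 6 cut(1, 3): punch at orig (1,19); cuts so far [(1, 19), (1, 29), (6, 26), (10, 20)]; region rows[0,16) x cols[16,32) = 16x16
Unfold 1 (reflect across h@16): 8 holes -> [(1, 19), (1, 29), (6, 26), (10, 20), (21, 20), (25, 26), (30, 19), (30, 29)]
Unfold 2 (reflect across v@16): 16 holes -> [(1, 2), (1, 12), (1, 19), (1, 29), (6, 5), (6, 26), (10, 11), (10, 20), (21, 11), (21, 20), (25, 5), (25, 26), (30, 2), (30, 12), (30, 19), (30, 29)]
Holes: [(1, 2), (1, 12), (1, 19), (1, 29), (6, 5), (6, 26), (10, 11), (10, 20), (21, 11), (21, 20), (25, 5), (25, 26), (30, 2), (30, 12), (30, 19), (30, 29)]

Answer: no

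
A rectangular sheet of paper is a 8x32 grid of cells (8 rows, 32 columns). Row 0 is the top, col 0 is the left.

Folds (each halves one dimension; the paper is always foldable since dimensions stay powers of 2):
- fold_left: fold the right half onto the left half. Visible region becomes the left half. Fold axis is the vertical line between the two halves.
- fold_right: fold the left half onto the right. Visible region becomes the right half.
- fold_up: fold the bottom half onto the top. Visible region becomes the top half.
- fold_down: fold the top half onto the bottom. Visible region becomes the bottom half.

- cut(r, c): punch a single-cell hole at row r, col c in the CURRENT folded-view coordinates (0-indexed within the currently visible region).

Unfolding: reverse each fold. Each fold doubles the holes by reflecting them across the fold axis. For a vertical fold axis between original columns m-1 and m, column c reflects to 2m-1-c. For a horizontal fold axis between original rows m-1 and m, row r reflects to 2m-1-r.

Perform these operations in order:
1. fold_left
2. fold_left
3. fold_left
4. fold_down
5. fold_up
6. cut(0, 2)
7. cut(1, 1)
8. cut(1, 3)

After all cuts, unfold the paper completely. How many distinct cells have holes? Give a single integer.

Op 1 fold_left: fold axis v@16; visible region now rows[0,8) x cols[0,16) = 8x16
Op 2 fold_left: fold axis v@8; visible region now rows[0,8) x cols[0,8) = 8x8
Op 3 fold_left: fold axis v@4; visible region now rows[0,8) x cols[0,4) = 8x4
Op 4 fold_down: fold axis h@4; visible region now rows[4,8) x cols[0,4) = 4x4
Op 5 fold_up: fold axis h@6; visible region now rows[4,6) x cols[0,4) = 2x4
Op 6 cut(0, 2): punch at orig (4,2); cuts so far [(4, 2)]; region rows[4,6) x cols[0,4) = 2x4
Op 7 cut(1, 1): punch at orig (5,1); cuts so far [(4, 2), (5, 1)]; region rows[4,6) x cols[0,4) = 2x4
Op 8 cut(1, 3): punch at orig (5,3); cuts so far [(4, 2), (5, 1), (5, 3)]; region rows[4,6) x cols[0,4) = 2x4
Unfold 1 (reflect across h@6): 6 holes -> [(4, 2), (5, 1), (5, 3), (6, 1), (6, 3), (7, 2)]
Unfold 2 (reflect across h@4): 12 holes -> [(0, 2), (1, 1), (1, 3), (2, 1), (2, 3), (3, 2), (4, 2), (5, 1), (5, 3), (6, 1), (6, 3), (7, 2)]
Unfold 3 (reflect across v@4): 24 holes -> [(0, 2), (0, 5), (1, 1), (1, 3), (1, 4), (1, 6), (2, 1), (2, 3), (2, 4), (2, 6), (3, 2), (3, 5), (4, 2), (4, 5), (5, 1), (5, 3), (5, 4), (5, 6), (6, 1), (6, 3), (6, 4), (6, 6), (7, 2), (7, 5)]
Unfold 4 (reflect across v@8): 48 holes -> [(0, 2), (0, 5), (0, 10), (0, 13), (1, 1), (1, 3), (1, 4), (1, 6), (1, 9), (1, 11), (1, 12), (1, 14), (2, 1), (2, 3), (2, 4), (2, 6), (2, 9), (2, 11), (2, 12), (2, 14), (3, 2), (3, 5), (3, 10), (3, 13), (4, 2), (4, 5), (4, 10), (4, 13), (5, 1), (5, 3), (5, 4), (5, 6), (5, 9), (5, 11), (5, 12), (5, 14), (6, 1), (6, 3), (6, 4), (6, 6), (6, 9), (6, 11), (6, 12), (6, 14), (7, 2), (7, 5), (7, 10), (7, 13)]
Unfold 5 (reflect across v@16): 96 holes -> [(0, 2), (0, 5), (0, 10), (0, 13), (0, 18), (0, 21), (0, 26), (0, 29), (1, 1), (1, 3), (1, 4), (1, 6), (1, 9), (1, 11), (1, 12), (1, 14), (1, 17), (1, 19), (1, 20), (1, 22), (1, 25), (1, 27), (1, 28), (1, 30), (2, 1), (2, 3), (2, 4), (2, 6), (2, 9), (2, 11), (2, 12), (2, 14), (2, 17), (2, 19), (2, 20), (2, 22), (2, 25), (2, 27), (2, 28), (2, 30), (3, 2), (3, 5), (3, 10), (3, 13), (3, 18), (3, 21), (3, 26), (3, 29), (4, 2), (4, 5), (4, 10), (4, 13), (4, 18), (4, 21), (4, 26), (4, 29), (5, 1), (5, 3), (5, 4), (5, 6), (5, 9), (5, 11), (5, 12), (5, 14), (5, 17), (5, 19), (5, 20), (5, 22), (5, 25), (5, 27), (5, 28), (5, 30), (6, 1), (6, 3), (6, 4), (6, 6), (6, 9), (6, 11), (6, 12), (6, 14), (6, 17), (6, 19), (6, 20), (6, 22), (6, 25), (6, 27), (6, 28), (6, 30), (7, 2), (7, 5), (7, 10), (7, 13), (7, 18), (7, 21), (7, 26), (7, 29)]

Answer: 96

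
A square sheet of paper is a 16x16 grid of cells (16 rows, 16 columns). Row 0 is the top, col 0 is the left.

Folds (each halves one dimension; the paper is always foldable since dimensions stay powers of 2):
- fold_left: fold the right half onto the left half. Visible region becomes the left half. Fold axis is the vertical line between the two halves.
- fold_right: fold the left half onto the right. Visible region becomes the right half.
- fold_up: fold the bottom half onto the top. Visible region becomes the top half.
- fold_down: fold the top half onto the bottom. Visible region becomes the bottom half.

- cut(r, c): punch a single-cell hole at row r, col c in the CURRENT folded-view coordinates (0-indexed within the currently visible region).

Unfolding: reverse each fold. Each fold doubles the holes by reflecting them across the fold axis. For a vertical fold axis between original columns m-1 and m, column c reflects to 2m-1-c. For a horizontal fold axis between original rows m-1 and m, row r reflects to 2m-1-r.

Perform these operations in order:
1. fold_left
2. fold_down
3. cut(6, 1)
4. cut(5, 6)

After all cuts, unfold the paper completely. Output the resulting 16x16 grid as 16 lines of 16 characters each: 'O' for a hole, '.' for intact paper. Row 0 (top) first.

Op 1 fold_left: fold axis v@8; visible region now rows[0,16) x cols[0,8) = 16x8
Op 2 fold_down: fold axis h@8; visible region now rows[8,16) x cols[0,8) = 8x8
Op 3 cut(6, 1): punch at orig (14,1); cuts so far [(14, 1)]; region rows[8,16) x cols[0,8) = 8x8
Op 4 cut(5, 6): punch at orig (13,6); cuts so far [(13, 6), (14, 1)]; region rows[8,16) x cols[0,8) = 8x8
Unfold 1 (reflect across h@8): 4 holes -> [(1, 1), (2, 6), (13, 6), (14, 1)]
Unfold 2 (reflect across v@8): 8 holes -> [(1, 1), (1, 14), (2, 6), (2, 9), (13, 6), (13, 9), (14, 1), (14, 14)]

Answer: ................
.O............O.
......O..O......
................
................
................
................
................
................
................
................
................
................
......O..O......
.O............O.
................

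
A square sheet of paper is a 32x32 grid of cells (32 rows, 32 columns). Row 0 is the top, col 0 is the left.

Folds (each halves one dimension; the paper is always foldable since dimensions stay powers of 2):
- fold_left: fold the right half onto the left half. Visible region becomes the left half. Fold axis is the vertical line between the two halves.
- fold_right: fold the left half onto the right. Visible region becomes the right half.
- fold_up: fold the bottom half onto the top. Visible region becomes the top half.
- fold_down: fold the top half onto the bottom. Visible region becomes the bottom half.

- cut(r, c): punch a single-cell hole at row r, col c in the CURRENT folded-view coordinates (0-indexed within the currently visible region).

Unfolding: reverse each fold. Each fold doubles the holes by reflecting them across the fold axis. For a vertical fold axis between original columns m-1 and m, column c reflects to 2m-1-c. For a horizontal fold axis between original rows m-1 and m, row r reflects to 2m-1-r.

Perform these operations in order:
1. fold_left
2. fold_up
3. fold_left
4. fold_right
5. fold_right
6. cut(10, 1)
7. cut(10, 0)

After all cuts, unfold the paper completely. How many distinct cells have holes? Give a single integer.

Op 1 fold_left: fold axis v@16; visible region now rows[0,32) x cols[0,16) = 32x16
Op 2 fold_up: fold axis h@16; visible region now rows[0,16) x cols[0,16) = 16x16
Op 3 fold_left: fold axis v@8; visible region now rows[0,16) x cols[0,8) = 16x8
Op 4 fold_right: fold axis v@4; visible region now rows[0,16) x cols[4,8) = 16x4
Op 5 fold_right: fold axis v@6; visible region now rows[0,16) x cols[6,8) = 16x2
Op 6 cut(10, 1): punch at orig (10,7); cuts so far [(10, 7)]; region rows[0,16) x cols[6,8) = 16x2
Op 7 cut(10, 0): punch at orig (10,6); cuts so far [(10, 6), (10, 7)]; region rows[0,16) x cols[6,8) = 16x2
Unfold 1 (reflect across v@6): 4 holes -> [(10, 4), (10, 5), (10, 6), (10, 7)]
Unfold 2 (reflect across v@4): 8 holes -> [(10, 0), (10, 1), (10, 2), (10, 3), (10, 4), (10, 5), (10, 6), (10, 7)]
Unfold 3 (reflect across v@8): 16 holes -> [(10, 0), (10, 1), (10, 2), (10, 3), (10, 4), (10, 5), (10, 6), (10, 7), (10, 8), (10, 9), (10, 10), (10, 11), (10, 12), (10, 13), (10, 14), (10, 15)]
Unfold 4 (reflect across h@16): 32 holes -> [(10, 0), (10, 1), (10, 2), (10, 3), (10, 4), (10, 5), (10, 6), (10, 7), (10, 8), (10, 9), (10, 10), (10, 11), (10, 12), (10, 13), (10, 14), (10, 15), (21, 0), (21, 1), (21, 2), (21, 3), (21, 4), (21, 5), (21, 6), (21, 7), (21, 8), (21, 9), (21, 10), (21, 11), (21, 12), (21, 13), (21, 14), (21, 15)]
Unfold 5 (reflect across v@16): 64 holes -> [(10, 0), (10, 1), (10, 2), (10, 3), (10, 4), (10, 5), (10, 6), (10, 7), (10, 8), (10, 9), (10, 10), (10, 11), (10, 12), (10, 13), (10, 14), (10, 15), (10, 16), (10, 17), (10, 18), (10, 19), (10, 20), (10, 21), (10, 22), (10, 23), (10, 24), (10, 25), (10, 26), (10, 27), (10, 28), (10, 29), (10, 30), (10, 31), (21, 0), (21, 1), (21, 2), (21, 3), (21, 4), (21, 5), (21, 6), (21, 7), (21, 8), (21, 9), (21, 10), (21, 11), (21, 12), (21, 13), (21, 14), (21, 15), (21, 16), (21, 17), (21, 18), (21, 19), (21, 20), (21, 21), (21, 22), (21, 23), (21, 24), (21, 25), (21, 26), (21, 27), (21, 28), (21, 29), (21, 30), (21, 31)]

Answer: 64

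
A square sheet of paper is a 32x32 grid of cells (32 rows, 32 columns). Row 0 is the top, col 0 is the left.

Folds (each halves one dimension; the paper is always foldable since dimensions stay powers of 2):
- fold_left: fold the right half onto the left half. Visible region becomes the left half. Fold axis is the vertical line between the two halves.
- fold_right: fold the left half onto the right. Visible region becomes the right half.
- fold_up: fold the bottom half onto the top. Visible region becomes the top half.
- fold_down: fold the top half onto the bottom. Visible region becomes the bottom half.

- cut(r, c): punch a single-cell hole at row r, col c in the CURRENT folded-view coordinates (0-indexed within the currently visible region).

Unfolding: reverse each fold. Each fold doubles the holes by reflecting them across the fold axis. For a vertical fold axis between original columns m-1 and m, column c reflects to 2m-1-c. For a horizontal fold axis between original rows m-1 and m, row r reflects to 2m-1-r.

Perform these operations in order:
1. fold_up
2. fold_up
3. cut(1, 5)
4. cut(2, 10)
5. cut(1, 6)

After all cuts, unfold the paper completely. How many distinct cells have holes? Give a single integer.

Op 1 fold_up: fold axis h@16; visible region now rows[0,16) x cols[0,32) = 16x32
Op 2 fold_up: fold axis h@8; visible region now rows[0,8) x cols[0,32) = 8x32
Op 3 cut(1, 5): punch at orig (1,5); cuts so far [(1, 5)]; region rows[0,8) x cols[0,32) = 8x32
Op 4 cut(2, 10): punch at orig (2,10); cuts so far [(1, 5), (2, 10)]; region rows[0,8) x cols[0,32) = 8x32
Op 5 cut(1, 6): punch at orig (1,6); cuts so far [(1, 5), (1, 6), (2, 10)]; region rows[0,8) x cols[0,32) = 8x32
Unfold 1 (reflect across h@8): 6 holes -> [(1, 5), (1, 6), (2, 10), (13, 10), (14, 5), (14, 6)]
Unfold 2 (reflect across h@16): 12 holes -> [(1, 5), (1, 6), (2, 10), (13, 10), (14, 5), (14, 6), (17, 5), (17, 6), (18, 10), (29, 10), (30, 5), (30, 6)]

Answer: 12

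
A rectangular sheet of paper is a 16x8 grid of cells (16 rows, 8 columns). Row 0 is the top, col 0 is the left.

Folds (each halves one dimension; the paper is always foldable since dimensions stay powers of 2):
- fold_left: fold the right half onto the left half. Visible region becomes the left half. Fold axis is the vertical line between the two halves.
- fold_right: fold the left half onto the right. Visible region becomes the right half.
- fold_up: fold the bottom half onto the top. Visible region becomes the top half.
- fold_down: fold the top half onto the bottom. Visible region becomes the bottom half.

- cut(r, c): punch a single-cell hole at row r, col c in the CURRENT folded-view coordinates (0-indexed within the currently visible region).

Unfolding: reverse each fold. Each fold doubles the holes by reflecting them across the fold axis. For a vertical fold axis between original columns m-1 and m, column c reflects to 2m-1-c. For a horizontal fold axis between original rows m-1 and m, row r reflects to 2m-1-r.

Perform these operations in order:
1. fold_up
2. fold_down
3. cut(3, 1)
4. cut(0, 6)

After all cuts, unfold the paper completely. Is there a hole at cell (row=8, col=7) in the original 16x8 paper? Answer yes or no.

Answer: no

Derivation:
Op 1 fold_up: fold axis h@8; visible region now rows[0,8) x cols[0,8) = 8x8
Op 2 fold_down: fold axis h@4; visible region now rows[4,8) x cols[0,8) = 4x8
Op 3 cut(3, 1): punch at orig (7,1); cuts so far [(7, 1)]; region rows[4,8) x cols[0,8) = 4x8
Op 4 cut(0, 6): punch at orig (4,6); cuts so far [(4, 6), (7, 1)]; region rows[4,8) x cols[0,8) = 4x8
Unfold 1 (reflect across h@4): 4 holes -> [(0, 1), (3, 6), (4, 6), (7, 1)]
Unfold 2 (reflect across h@8): 8 holes -> [(0, 1), (3, 6), (4, 6), (7, 1), (8, 1), (11, 6), (12, 6), (15, 1)]
Holes: [(0, 1), (3, 6), (4, 6), (7, 1), (8, 1), (11, 6), (12, 6), (15, 1)]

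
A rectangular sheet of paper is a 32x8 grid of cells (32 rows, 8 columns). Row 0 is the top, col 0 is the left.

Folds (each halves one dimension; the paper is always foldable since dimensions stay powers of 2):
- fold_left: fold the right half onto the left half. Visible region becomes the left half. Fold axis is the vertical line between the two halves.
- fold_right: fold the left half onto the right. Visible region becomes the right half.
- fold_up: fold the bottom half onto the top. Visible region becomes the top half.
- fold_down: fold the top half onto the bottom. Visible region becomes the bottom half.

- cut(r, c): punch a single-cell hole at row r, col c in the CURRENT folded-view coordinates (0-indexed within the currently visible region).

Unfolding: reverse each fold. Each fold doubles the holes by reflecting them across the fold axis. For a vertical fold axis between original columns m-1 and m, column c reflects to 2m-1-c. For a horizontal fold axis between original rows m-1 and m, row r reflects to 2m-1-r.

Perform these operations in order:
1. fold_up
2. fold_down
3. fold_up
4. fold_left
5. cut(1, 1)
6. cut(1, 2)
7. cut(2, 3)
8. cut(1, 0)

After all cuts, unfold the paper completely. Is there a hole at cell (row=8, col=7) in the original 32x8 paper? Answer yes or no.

Op 1 fold_up: fold axis h@16; visible region now rows[0,16) x cols[0,8) = 16x8
Op 2 fold_down: fold axis h@8; visible region now rows[8,16) x cols[0,8) = 8x8
Op 3 fold_up: fold axis h@12; visible region now rows[8,12) x cols[0,8) = 4x8
Op 4 fold_left: fold axis v@4; visible region now rows[8,12) x cols[0,4) = 4x4
Op 5 cut(1, 1): punch at orig (9,1); cuts so far [(9, 1)]; region rows[8,12) x cols[0,4) = 4x4
Op 6 cut(1, 2): punch at orig (9,2); cuts so far [(9, 1), (9, 2)]; region rows[8,12) x cols[0,4) = 4x4
Op 7 cut(2, 3): punch at orig (10,3); cuts so far [(9, 1), (9, 2), (10, 3)]; region rows[8,12) x cols[0,4) = 4x4
Op 8 cut(1, 0): punch at orig (9,0); cuts so far [(9, 0), (9, 1), (9, 2), (10, 3)]; region rows[8,12) x cols[0,4) = 4x4
Unfold 1 (reflect across v@4): 8 holes -> [(9, 0), (9, 1), (9, 2), (9, 5), (9, 6), (9, 7), (10, 3), (10, 4)]
Unfold 2 (reflect across h@12): 16 holes -> [(9, 0), (9, 1), (9, 2), (9, 5), (9, 6), (9, 7), (10, 3), (10, 4), (13, 3), (13, 4), (14, 0), (14, 1), (14, 2), (14, 5), (14, 6), (14, 7)]
Unfold 3 (reflect across h@8): 32 holes -> [(1, 0), (1, 1), (1, 2), (1, 5), (1, 6), (1, 7), (2, 3), (2, 4), (5, 3), (5, 4), (6, 0), (6, 1), (6, 2), (6, 5), (6, 6), (6, 7), (9, 0), (9, 1), (9, 2), (9, 5), (9, 6), (9, 7), (10, 3), (10, 4), (13, 3), (13, 4), (14, 0), (14, 1), (14, 2), (14, 5), (14, 6), (14, 7)]
Unfold 4 (reflect across h@16): 64 holes -> [(1, 0), (1, 1), (1, 2), (1, 5), (1, 6), (1, 7), (2, 3), (2, 4), (5, 3), (5, 4), (6, 0), (6, 1), (6, 2), (6, 5), (6, 6), (6, 7), (9, 0), (9, 1), (9, 2), (9, 5), (9, 6), (9, 7), (10, 3), (10, 4), (13, 3), (13, 4), (14, 0), (14, 1), (14, 2), (14, 5), (14, 6), (14, 7), (17, 0), (17, 1), (17, 2), (17, 5), (17, 6), (17, 7), (18, 3), (18, 4), (21, 3), (21, 4), (22, 0), (22, 1), (22, 2), (22, 5), (22, 6), (22, 7), (25, 0), (25, 1), (25, 2), (25, 5), (25, 6), (25, 7), (26, 3), (26, 4), (29, 3), (29, 4), (30, 0), (30, 1), (30, 2), (30, 5), (30, 6), (30, 7)]
Holes: [(1, 0), (1, 1), (1, 2), (1, 5), (1, 6), (1, 7), (2, 3), (2, 4), (5, 3), (5, 4), (6, 0), (6, 1), (6, 2), (6, 5), (6, 6), (6, 7), (9, 0), (9, 1), (9, 2), (9, 5), (9, 6), (9, 7), (10, 3), (10, 4), (13, 3), (13, 4), (14, 0), (14, 1), (14, 2), (14, 5), (14, 6), (14, 7), (17, 0), (17, 1), (17, 2), (17, 5), (17, 6), (17, 7), (18, 3), (18, 4), (21, 3), (21, 4), (22, 0), (22, 1), (22, 2), (22, 5), (22, 6), (22, 7), (25, 0), (25, 1), (25, 2), (25, 5), (25, 6), (25, 7), (26, 3), (26, 4), (29, 3), (29, 4), (30, 0), (30, 1), (30, 2), (30, 5), (30, 6), (30, 7)]

Answer: no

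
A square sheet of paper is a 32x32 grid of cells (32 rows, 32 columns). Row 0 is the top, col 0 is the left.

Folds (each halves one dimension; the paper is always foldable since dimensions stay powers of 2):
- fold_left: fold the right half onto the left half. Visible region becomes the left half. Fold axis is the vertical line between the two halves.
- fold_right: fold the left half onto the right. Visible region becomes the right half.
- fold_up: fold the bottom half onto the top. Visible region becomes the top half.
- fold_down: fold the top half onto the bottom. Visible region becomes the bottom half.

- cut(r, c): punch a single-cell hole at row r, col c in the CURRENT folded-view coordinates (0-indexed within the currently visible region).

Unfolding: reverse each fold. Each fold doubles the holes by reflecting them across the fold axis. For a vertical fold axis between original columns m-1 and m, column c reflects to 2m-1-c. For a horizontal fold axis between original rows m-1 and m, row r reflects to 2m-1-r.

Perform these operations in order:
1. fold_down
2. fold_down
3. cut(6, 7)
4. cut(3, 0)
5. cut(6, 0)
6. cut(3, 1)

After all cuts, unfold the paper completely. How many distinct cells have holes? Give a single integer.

Op 1 fold_down: fold axis h@16; visible region now rows[16,32) x cols[0,32) = 16x32
Op 2 fold_down: fold axis h@24; visible region now rows[24,32) x cols[0,32) = 8x32
Op 3 cut(6, 7): punch at orig (30,7); cuts so far [(30, 7)]; region rows[24,32) x cols[0,32) = 8x32
Op 4 cut(3, 0): punch at orig (27,0); cuts so far [(27, 0), (30, 7)]; region rows[24,32) x cols[0,32) = 8x32
Op 5 cut(6, 0): punch at orig (30,0); cuts so far [(27, 0), (30, 0), (30, 7)]; region rows[24,32) x cols[0,32) = 8x32
Op 6 cut(3, 1): punch at orig (27,1); cuts so far [(27, 0), (27, 1), (30, 0), (30, 7)]; region rows[24,32) x cols[0,32) = 8x32
Unfold 1 (reflect across h@24): 8 holes -> [(17, 0), (17, 7), (20, 0), (20, 1), (27, 0), (27, 1), (30, 0), (30, 7)]
Unfold 2 (reflect across h@16): 16 holes -> [(1, 0), (1, 7), (4, 0), (4, 1), (11, 0), (11, 1), (14, 0), (14, 7), (17, 0), (17, 7), (20, 0), (20, 1), (27, 0), (27, 1), (30, 0), (30, 7)]

Answer: 16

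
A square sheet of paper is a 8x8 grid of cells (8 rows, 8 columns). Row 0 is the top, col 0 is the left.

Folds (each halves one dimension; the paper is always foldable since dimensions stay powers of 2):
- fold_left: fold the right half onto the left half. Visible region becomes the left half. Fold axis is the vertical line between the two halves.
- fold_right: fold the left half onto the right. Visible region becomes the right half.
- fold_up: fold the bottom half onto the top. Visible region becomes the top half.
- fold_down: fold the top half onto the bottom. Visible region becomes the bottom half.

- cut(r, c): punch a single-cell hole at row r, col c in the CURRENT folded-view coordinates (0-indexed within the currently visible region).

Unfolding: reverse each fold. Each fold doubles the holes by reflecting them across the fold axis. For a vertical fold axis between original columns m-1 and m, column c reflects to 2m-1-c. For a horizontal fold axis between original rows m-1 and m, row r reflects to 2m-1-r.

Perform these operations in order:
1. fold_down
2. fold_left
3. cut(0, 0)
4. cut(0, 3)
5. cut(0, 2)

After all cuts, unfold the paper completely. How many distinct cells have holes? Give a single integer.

Op 1 fold_down: fold axis h@4; visible region now rows[4,8) x cols[0,8) = 4x8
Op 2 fold_left: fold axis v@4; visible region now rows[4,8) x cols[0,4) = 4x4
Op 3 cut(0, 0): punch at orig (4,0); cuts so far [(4, 0)]; region rows[4,8) x cols[0,4) = 4x4
Op 4 cut(0, 3): punch at orig (4,3); cuts so far [(4, 0), (4, 3)]; region rows[4,8) x cols[0,4) = 4x4
Op 5 cut(0, 2): punch at orig (4,2); cuts so far [(4, 0), (4, 2), (4, 3)]; region rows[4,8) x cols[0,4) = 4x4
Unfold 1 (reflect across v@4): 6 holes -> [(4, 0), (4, 2), (4, 3), (4, 4), (4, 5), (4, 7)]
Unfold 2 (reflect across h@4): 12 holes -> [(3, 0), (3, 2), (3, 3), (3, 4), (3, 5), (3, 7), (4, 0), (4, 2), (4, 3), (4, 4), (4, 5), (4, 7)]

Answer: 12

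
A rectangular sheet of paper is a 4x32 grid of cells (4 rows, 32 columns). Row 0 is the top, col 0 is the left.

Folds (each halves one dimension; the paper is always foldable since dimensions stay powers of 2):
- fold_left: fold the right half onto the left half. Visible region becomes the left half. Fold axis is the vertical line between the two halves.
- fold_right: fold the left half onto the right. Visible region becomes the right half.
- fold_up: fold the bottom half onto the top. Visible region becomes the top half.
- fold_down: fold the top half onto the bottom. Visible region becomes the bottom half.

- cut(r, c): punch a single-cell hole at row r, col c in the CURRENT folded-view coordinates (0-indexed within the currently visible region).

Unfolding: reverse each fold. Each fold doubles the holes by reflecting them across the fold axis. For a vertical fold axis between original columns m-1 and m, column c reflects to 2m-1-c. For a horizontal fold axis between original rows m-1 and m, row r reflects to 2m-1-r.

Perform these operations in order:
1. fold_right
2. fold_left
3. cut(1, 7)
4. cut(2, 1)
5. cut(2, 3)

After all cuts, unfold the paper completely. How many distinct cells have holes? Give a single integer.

Op 1 fold_right: fold axis v@16; visible region now rows[0,4) x cols[16,32) = 4x16
Op 2 fold_left: fold axis v@24; visible region now rows[0,4) x cols[16,24) = 4x8
Op 3 cut(1, 7): punch at orig (1,23); cuts so far [(1, 23)]; region rows[0,4) x cols[16,24) = 4x8
Op 4 cut(2, 1): punch at orig (2,17); cuts so far [(1, 23), (2, 17)]; region rows[0,4) x cols[16,24) = 4x8
Op 5 cut(2, 3): punch at orig (2,19); cuts so far [(1, 23), (2, 17), (2, 19)]; region rows[0,4) x cols[16,24) = 4x8
Unfold 1 (reflect across v@24): 6 holes -> [(1, 23), (1, 24), (2, 17), (2, 19), (2, 28), (2, 30)]
Unfold 2 (reflect across v@16): 12 holes -> [(1, 7), (1, 8), (1, 23), (1, 24), (2, 1), (2, 3), (2, 12), (2, 14), (2, 17), (2, 19), (2, 28), (2, 30)]

Answer: 12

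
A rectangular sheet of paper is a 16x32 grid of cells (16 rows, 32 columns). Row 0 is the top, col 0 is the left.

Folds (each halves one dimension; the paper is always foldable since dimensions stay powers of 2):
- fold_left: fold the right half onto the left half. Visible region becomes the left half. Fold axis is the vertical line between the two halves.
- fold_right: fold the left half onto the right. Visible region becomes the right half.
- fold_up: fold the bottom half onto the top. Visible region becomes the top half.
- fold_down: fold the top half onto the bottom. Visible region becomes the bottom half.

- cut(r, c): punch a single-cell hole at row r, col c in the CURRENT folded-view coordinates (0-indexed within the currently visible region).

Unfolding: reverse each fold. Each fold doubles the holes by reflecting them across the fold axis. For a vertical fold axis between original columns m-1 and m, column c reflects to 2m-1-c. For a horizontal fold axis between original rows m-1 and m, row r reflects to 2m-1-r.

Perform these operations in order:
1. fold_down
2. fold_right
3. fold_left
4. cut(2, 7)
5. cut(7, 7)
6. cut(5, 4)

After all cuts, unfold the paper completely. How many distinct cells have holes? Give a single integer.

Answer: 24

Derivation:
Op 1 fold_down: fold axis h@8; visible region now rows[8,16) x cols[0,32) = 8x32
Op 2 fold_right: fold axis v@16; visible region now rows[8,16) x cols[16,32) = 8x16
Op 3 fold_left: fold axis v@24; visible region now rows[8,16) x cols[16,24) = 8x8
Op 4 cut(2, 7): punch at orig (10,23); cuts so far [(10, 23)]; region rows[8,16) x cols[16,24) = 8x8
Op 5 cut(7, 7): punch at orig (15,23); cuts so far [(10, 23), (15, 23)]; region rows[8,16) x cols[16,24) = 8x8
Op 6 cut(5, 4): punch at orig (13,20); cuts so far [(10, 23), (13, 20), (15, 23)]; region rows[8,16) x cols[16,24) = 8x8
Unfold 1 (reflect across v@24): 6 holes -> [(10, 23), (10, 24), (13, 20), (13, 27), (15, 23), (15, 24)]
Unfold 2 (reflect across v@16): 12 holes -> [(10, 7), (10, 8), (10, 23), (10, 24), (13, 4), (13, 11), (13, 20), (13, 27), (15, 7), (15, 8), (15, 23), (15, 24)]
Unfold 3 (reflect across h@8): 24 holes -> [(0, 7), (0, 8), (0, 23), (0, 24), (2, 4), (2, 11), (2, 20), (2, 27), (5, 7), (5, 8), (5, 23), (5, 24), (10, 7), (10, 8), (10, 23), (10, 24), (13, 4), (13, 11), (13, 20), (13, 27), (15, 7), (15, 8), (15, 23), (15, 24)]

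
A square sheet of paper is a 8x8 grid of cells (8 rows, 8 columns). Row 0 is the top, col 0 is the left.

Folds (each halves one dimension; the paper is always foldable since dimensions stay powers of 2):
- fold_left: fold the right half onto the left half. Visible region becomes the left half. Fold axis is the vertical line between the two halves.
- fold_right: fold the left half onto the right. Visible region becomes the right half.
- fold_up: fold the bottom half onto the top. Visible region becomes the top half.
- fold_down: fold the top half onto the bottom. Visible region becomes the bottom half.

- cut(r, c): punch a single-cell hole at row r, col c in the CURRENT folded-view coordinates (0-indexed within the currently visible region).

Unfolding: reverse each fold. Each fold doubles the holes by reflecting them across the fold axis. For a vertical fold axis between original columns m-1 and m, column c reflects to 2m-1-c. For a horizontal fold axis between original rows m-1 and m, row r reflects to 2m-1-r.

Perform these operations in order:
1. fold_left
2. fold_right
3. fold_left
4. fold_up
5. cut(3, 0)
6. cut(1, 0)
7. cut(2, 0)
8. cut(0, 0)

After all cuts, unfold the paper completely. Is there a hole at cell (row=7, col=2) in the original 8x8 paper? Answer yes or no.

Answer: yes

Derivation:
Op 1 fold_left: fold axis v@4; visible region now rows[0,8) x cols[0,4) = 8x4
Op 2 fold_right: fold axis v@2; visible region now rows[0,8) x cols[2,4) = 8x2
Op 3 fold_left: fold axis v@3; visible region now rows[0,8) x cols[2,3) = 8x1
Op 4 fold_up: fold axis h@4; visible region now rows[0,4) x cols[2,3) = 4x1
Op 5 cut(3, 0): punch at orig (3,2); cuts so far [(3, 2)]; region rows[0,4) x cols[2,3) = 4x1
Op 6 cut(1, 0): punch at orig (1,2); cuts so far [(1, 2), (3, 2)]; region rows[0,4) x cols[2,3) = 4x1
Op 7 cut(2, 0): punch at orig (2,2); cuts so far [(1, 2), (2, 2), (3, 2)]; region rows[0,4) x cols[2,3) = 4x1
Op 8 cut(0, 0): punch at orig (0,2); cuts so far [(0, 2), (1, 2), (2, 2), (3, 2)]; region rows[0,4) x cols[2,3) = 4x1
Unfold 1 (reflect across h@4): 8 holes -> [(0, 2), (1, 2), (2, 2), (3, 2), (4, 2), (5, 2), (6, 2), (7, 2)]
Unfold 2 (reflect across v@3): 16 holes -> [(0, 2), (0, 3), (1, 2), (1, 3), (2, 2), (2, 3), (3, 2), (3, 3), (4, 2), (4, 3), (5, 2), (5, 3), (6, 2), (6, 3), (7, 2), (7, 3)]
Unfold 3 (reflect across v@2): 32 holes -> [(0, 0), (0, 1), (0, 2), (0, 3), (1, 0), (1, 1), (1, 2), (1, 3), (2, 0), (2, 1), (2, 2), (2, 3), (3, 0), (3, 1), (3, 2), (3, 3), (4, 0), (4, 1), (4, 2), (4, 3), (5, 0), (5, 1), (5, 2), (5, 3), (6, 0), (6, 1), (6, 2), (6, 3), (7, 0), (7, 1), (7, 2), (7, 3)]
Unfold 4 (reflect across v@4): 64 holes -> [(0, 0), (0, 1), (0, 2), (0, 3), (0, 4), (0, 5), (0, 6), (0, 7), (1, 0), (1, 1), (1, 2), (1, 3), (1, 4), (1, 5), (1, 6), (1, 7), (2, 0), (2, 1), (2, 2), (2, 3), (2, 4), (2, 5), (2, 6), (2, 7), (3, 0), (3, 1), (3, 2), (3, 3), (3, 4), (3, 5), (3, 6), (3, 7), (4, 0), (4, 1), (4, 2), (4, 3), (4, 4), (4, 5), (4, 6), (4, 7), (5, 0), (5, 1), (5, 2), (5, 3), (5, 4), (5, 5), (5, 6), (5, 7), (6, 0), (6, 1), (6, 2), (6, 3), (6, 4), (6, 5), (6, 6), (6, 7), (7, 0), (7, 1), (7, 2), (7, 3), (7, 4), (7, 5), (7, 6), (7, 7)]
Holes: [(0, 0), (0, 1), (0, 2), (0, 3), (0, 4), (0, 5), (0, 6), (0, 7), (1, 0), (1, 1), (1, 2), (1, 3), (1, 4), (1, 5), (1, 6), (1, 7), (2, 0), (2, 1), (2, 2), (2, 3), (2, 4), (2, 5), (2, 6), (2, 7), (3, 0), (3, 1), (3, 2), (3, 3), (3, 4), (3, 5), (3, 6), (3, 7), (4, 0), (4, 1), (4, 2), (4, 3), (4, 4), (4, 5), (4, 6), (4, 7), (5, 0), (5, 1), (5, 2), (5, 3), (5, 4), (5, 5), (5, 6), (5, 7), (6, 0), (6, 1), (6, 2), (6, 3), (6, 4), (6, 5), (6, 6), (6, 7), (7, 0), (7, 1), (7, 2), (7, 3), (7, 4), (7, 5), (7, 6), (7, 7)]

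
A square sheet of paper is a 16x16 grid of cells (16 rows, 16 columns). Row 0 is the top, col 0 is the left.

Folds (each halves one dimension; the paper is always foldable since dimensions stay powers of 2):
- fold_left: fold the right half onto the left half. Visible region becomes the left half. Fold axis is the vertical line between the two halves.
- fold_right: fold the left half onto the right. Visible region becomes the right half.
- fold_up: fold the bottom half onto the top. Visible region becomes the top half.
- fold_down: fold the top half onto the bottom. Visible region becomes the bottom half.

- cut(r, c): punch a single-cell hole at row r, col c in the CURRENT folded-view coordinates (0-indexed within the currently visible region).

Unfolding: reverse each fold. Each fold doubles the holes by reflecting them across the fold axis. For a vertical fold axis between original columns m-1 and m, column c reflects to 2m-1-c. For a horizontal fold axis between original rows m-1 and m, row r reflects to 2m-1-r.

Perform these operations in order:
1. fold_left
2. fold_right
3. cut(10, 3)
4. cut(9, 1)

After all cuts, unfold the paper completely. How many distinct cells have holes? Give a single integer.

Op 1 fold_left: fold axis v@8; visible region now rows[0,16) x cols[0,8) = 16x8
Op 2 fold_right: fold axis v@4; visible region now rows[0,16) x cols[4,8) = 16x4
Op 3 cut(10, 3): punch at orig (10,7); cuts so far [(10, 7)]; region rows[0,16) x cols[4,8) = 16x4
Op 4 cut(9, 1): punch at orig (9,5); cuts so far [(9, 5), (10, 7)]; region rows[0,16) x cols[4,8) = 16x4
Unfold 1 (reflect across v@4): 4 holes -> [(9, 2), (9, 5), (10, 0), (10, 7)]
Unfold 2 (reflect across v@8): 8 holes -> [(9, 2), (9, 5), (9, 10), (9, 13), (10, 0), (10, 7), (10, 8), (10, 15)]

Answer: 8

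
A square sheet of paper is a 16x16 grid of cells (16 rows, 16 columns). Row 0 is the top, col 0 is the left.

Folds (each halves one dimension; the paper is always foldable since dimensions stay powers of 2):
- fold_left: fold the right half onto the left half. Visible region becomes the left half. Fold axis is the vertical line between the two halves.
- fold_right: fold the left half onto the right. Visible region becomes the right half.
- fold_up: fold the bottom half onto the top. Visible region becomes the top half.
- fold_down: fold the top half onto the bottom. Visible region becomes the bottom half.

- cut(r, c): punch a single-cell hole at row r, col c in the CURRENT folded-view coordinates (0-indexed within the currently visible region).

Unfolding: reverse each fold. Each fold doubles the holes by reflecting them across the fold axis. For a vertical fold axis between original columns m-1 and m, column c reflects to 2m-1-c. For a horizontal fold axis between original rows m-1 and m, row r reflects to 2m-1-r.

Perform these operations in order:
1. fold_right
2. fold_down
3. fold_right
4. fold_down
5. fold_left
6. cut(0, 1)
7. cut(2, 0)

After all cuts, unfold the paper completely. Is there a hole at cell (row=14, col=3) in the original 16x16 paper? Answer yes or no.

Op 1 fold_right: fold axis v@8; visible region now rows[0,16) x cols[8,16) = 16x8
Op 2 fold_down: fold axis h@8; visible region now rows[8,16) x cols[8,16) = 8x8
Op 3 fold_right: fold axis v@12; visible region now rows[8,16) x cols[12,16) = 8x4
Op 4 fold_down: fold axis h@12; visible region now rows[12,16) x cols[12,16) = 4x4
Op 5 fold_left: fold axis v@14; visible region now rows[12,16) x cols[12,14) = 4x2
Op 6 cut(0, 1): punch at orig (12,13); cuts so far [(12, 13)]; region rows[12,16) x cols[12,14) = 4x2
Op 7 cut(2, 0): punch at orig (14,12); cuts so far [(12, 13), (14, 12)]; region rows[12,16) x cols[12,14) = 4x2
Unfold 1 (reflect across v@14): 4 holes -> [(12, 13), (12, 14), (14, 12), (14, 15)]
Unfold 2 (reflect across h@12): 8 holes -> [(9, 12), (9, 15), (11, 13), (11, 14), (12, 13), (12, 14), (14, 12), (14, 15)]
Unfold 3 (reflect across v@12): 16 holes -> [(9, 8), (9, 11), (9, 12), (9, 15), (11, 9), (11, 10), (11, 13), (11, 14), (12, 9), (12, 10), (12, 13), (12, 14), (14, 8), (14, 11), (14, 12), (14, 15)]
Unfold 4 (reflect across h@8): 32 holes -> [(1, 8), (1, 11), (1, 12), (1, 15), (3, 9), (3, 10), (3, 13), (3, 14), (4, 9), (4, 10), (4, 13), (4, 14), (6, 8), (6, 11), (6, 12), (6, 15), (9, 8), (9, 11), (9, 12), (9, 15), (11, 9), (11, 10), (11, 13), (11, 14), (12, 9), (12, 10), (12, 13), (12, 14), (14, 8), (14, 11), (14, 12), (14, 15)]
Unfold 5 (reflect across v@8): 64 holes -> [(1, 0), (1, 3), (1, 4), (1, 7), (1, 8), (1, 11), (1, 12), (1, 15), (3, 1), (3, 2), (3, 5), (3, 6), (3, 9), (3, 10), (3, 13), (3, 14), (4, 1), (4, 2), (4, 5), (4, 6), (4, 9), (4, 10), (4, 13), (4, 14), (6, 0), (6, 3), (6, 4), (6, 7), (6, 8), (6, 11), (6, 12), (6, 15), (9, 0), (9, 3), (9, 4), (9, 7), (9, 8), (9, 11), (9, 12), (9, 15), (11, 1), (11, 2), (11, 5), (11, 6), (11, 9), (11, 10), (11, 13), (11, 14), (12, 1), (12, 2), (12, 5), (12, 6), (12, 9), (12, 10), (12, 13), (12, 14), (14, 0), (14, 3), (14, 4), (14, 7), (14, 8), (14, 11), (14, 12), (14, 15)]
Holes: [(1, 0), (1, 3), (1, 4), (1, 7), (1, 8), (1, 11), (1, 12), (1, 15), (3, 1), (3, 2), (3, 5), (3, 6), (3, 9), (3, 10), (3, 13), (3, 14), (4, 1), (4, 2), (4, 5), (4, 6), (4, 9), (4, 10), (4, 13), (4, 14), (6, 0), (6, 3), (6, 4), (6, 7), (6, 8), (6, 11), (6, 12), (6, 15), (9, 0), (9, 3), (9, 4), (9, 7), (9, 8), (9, 11), (9, 12), (9, 15), (11, 1), (11, 2), (11, 5), (11, 6), (11, 9), (11, 10), (11, 13), (11, 14), (12, 1), (12, 2), (12, 5), (12, 6), (12, 9), (12, 10), (12, 13), (12, 14), (14, 0), (14, 3), (14, 4), (14, 7), (14, 8), (14, 11), (14, 12), (14, 15)]

Answer: yes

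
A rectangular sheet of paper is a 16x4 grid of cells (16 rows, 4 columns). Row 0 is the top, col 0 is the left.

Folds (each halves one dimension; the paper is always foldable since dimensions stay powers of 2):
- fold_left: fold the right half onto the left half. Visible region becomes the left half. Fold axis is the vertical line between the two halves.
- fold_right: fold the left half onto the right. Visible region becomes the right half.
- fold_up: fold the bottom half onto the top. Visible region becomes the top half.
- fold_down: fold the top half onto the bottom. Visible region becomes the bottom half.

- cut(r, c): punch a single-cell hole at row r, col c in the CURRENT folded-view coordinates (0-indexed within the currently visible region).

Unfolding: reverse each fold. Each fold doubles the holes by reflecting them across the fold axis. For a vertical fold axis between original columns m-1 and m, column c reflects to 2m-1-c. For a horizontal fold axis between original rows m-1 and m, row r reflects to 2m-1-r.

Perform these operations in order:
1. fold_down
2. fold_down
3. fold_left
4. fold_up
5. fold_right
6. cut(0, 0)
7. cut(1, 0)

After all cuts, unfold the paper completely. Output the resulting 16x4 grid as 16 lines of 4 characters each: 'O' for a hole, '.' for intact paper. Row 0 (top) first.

Answer: OOOO
OOOO
OOOO
OOOO
OOOO
OOOO
OOOO
OOOO
OOOO
OOOO
OOOO
OOOO
OOOO
OOOO
OOOO
OOOO

Derivation:
Op 1 fold_down: fold axis h@8; visible region now rows[8,16) x cols[0,4) = 8x4
Op 2 fold_down: fold axis h@12; visible region now rows[12,16) x cols[0,4) = 4x4
Op 3 fold_left: fold axis v@2; visible region now rows[12,16) x cols[0,2) = 4x2
Op 4 fold_up: fold axis h@14; visible region now rows[12,14) x cols[0,2) = 2x2
Op 5 fold_right: fold axis v@1; visible region now rows[12,14) x cols[1,2) = 2x1
Op 6 cut(0, 0): punch at orig (12,1); cuts so far [(12, 1)]; region rows[12,14) x cols[1,2) = 2x1
Op 7 cut(1, 0): punch at orig (13,1); cuts so far [(12, 1), (13, 1)]; region rows[12,14) x cols[1,2) = 2x1
Unfold 1 (reflect across v@1): 4 holes -> [(12, 0), (12, 1), (13, 0), (13, 1)]
Unfold 2 (reflect across h@14): 8 holes -> [(12, 0), (12, 1), (13, 0), (13, 1), (14, 0), (14, 1), (15, 0), (15, 1)]
Unfold 3 (reflect across v@2): 16 holes -> [(12, 0), (12, 1), (12, 2), (12, 3), (13, 0), (13, 1), (13, 2), (13, 3), (14, 0), (14, 1), (14, 2), (14, 3), (15, 0), (15, 1), (15, 2), (15, 3)]
Unfold 4 (reflect across h@12): 32 holes -> [(8, 0), (8, 1), (8, 2), (8, 3), (9, 0), (9, 1), (9, 2), (9, 3), (10, 0), (10, 1), (10, 2), (10, 3), (11, 0), (11, 1), (11, 2), (11, 3), (12, 0), (12, 1), (12, 2), (12, 3), (13, 0), (13, 1), (13, 2), (13, 3), (14, 0), (14, 1), (14, 2), (14, 3), (15, 0), (15, 1), (15, 2), (15, 3)]
Unfold 5 (reflect across h@8): 64 holes -> [(0, 0), (0, 1), (0, 2), (0, 3), (1, 0), (1, 1), (1, 2), (1, 3), (2, 0), (2, 1), (2, 2), (2, 3), (3, 0), (3, 1), (3, 2), (3, 3), (4, 0), (4, 1), (4, 2), (4, 3), (5, 0), (5, 1), (5, 2), (5, 3), (6, 0), (6, 1), (6, 2), (6, 3), (7, 0), (7, 1), (7, 2), (7, 3), (8, 0), (8, 1), (8, 2), (8, 3), (9, 0), (9, 1), (9, 2), (9, 3), (10, 0), (10, 1), (10, 2), (10, 3), (11, 0), (11, 1), (11, 2), (11, 3), (12, 0), (12, 1), (12, 2), (12, 3), (13, 0), (13, 1), (13, 2), (13, 3), (14, 0), (14, 1), (14, 2), (14, 3), (15, 0), (15, 1), (15, 2), (15, 3)]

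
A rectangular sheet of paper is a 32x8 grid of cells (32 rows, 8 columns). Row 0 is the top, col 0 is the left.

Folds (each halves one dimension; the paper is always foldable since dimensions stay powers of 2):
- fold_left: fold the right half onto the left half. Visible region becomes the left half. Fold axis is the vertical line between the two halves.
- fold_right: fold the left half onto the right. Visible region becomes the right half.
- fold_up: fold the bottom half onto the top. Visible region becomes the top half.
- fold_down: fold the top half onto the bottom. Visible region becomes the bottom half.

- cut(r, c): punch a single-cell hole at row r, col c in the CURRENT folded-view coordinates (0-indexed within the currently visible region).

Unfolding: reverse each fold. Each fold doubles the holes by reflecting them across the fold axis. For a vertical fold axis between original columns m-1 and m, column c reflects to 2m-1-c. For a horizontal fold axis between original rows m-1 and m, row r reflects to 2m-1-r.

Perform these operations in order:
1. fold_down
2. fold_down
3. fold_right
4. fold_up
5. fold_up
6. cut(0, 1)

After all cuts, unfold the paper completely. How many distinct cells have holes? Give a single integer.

Op 1 fold_down: fold axis h@16; visible region now rows[16,32) x cols[0,8) = 16x8
Op 2 fold_down: fold axis h@24; visible region now rows[24,32) x cols[0,8) = 8x8
Op 3 fold_right: fold axis v@4; visible region now rows[24,32) x cols[4,8) = 8x4
Op 4 fold_up: fold axis h@28; visible region now rows[24,28) x cols[4,8) = 4x4
Op 5 fold_up: fold axis h@26; visible region now rows[24,26) x cols[4,8) = 2x4
Op 6 cut(0, 1): punch at orig (24,5); cuts so far [(24, 5)]; region rows[24,26) x cols[4,8) = 2x4
Unfold 1 (reflect across h@26): 2 holes -> [(24, 5), (27, 5)]
Unfold 2 (reflect across h@28): 4 holes -> [(24, 5), (27, 5), (28, 5), (31, 5)]
Unfold 3 (reflect across v@4): 8 holes -> [(24, 2), (24, 5), (27, 2), (27, 5), (28, 2), (28, 5), (31, 2), (31, 5)]
Unfold 4 (reflect across h@24): 16 holes -> [(16, 2), (16, 5), (19, 2), (19, 5), (20, 2), (20, 5), (23, 2), (23, 5), (24, 2), (24, 5), (27, 2), (27, 5), (28, 2), (28, 5), (31, 2), (31, 5)]
Unfold 5 (reflect across h@16): 32 holes -> [(0, 2), (0, 5), (3, 2), (3, 5), (4, 2), (4, 5), (7, 2), (7, 5), (8, 2), (8, 5), (11, 2), (11, 5), (12, 2), (12, 5), (15, 2), (15, 5), (16, 2), (16, 5), (19, 2), (19, 5), (20, 2), (20, 5), (23, 2), (23, 5), (24, 2), (24, 5), (27, 2), (27, 5), (28, 2), (28, 5), (31, 2), (31, 5)]

Answer: 32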